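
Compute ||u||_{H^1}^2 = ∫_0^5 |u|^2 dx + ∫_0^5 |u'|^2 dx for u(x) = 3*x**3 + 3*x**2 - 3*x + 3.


||u||_{H^1}^2 = 1462905/7

The H^1 norm (squared) on an interval (0, L) is
  ||u||_{H^1}^2 = ∫_0^L u(x)^2 dx + ∫_0^L u'(x)^2 dx.
Compute u'(x) = 9*x**2 + 6*x - 3.
Then u(x)^2 = 9*x**6 + 18*x**5 - 9*x**4 + 27*x**2 - 18*x + 9 and u'(x)^2 = 81*x**4 + 108*x**3 - 18*x**2 - 36*x + 9.
Integrate each monomial from 0 to 5 using ∫_0^5 c·x^n dx = c·5^(n+1)/(n+1):
  ∫_0^5 u(x)^2 dx = ∫_0^5 (9*x^6 + 18*x^5 - 9*x^4 + 27*x^2 - 18*x + 9) dx. Term by term:
    ∫_0^5 9*x^6 dx = 703125/7;  ∫_0^5 18*x^5 dx = 46875;  ∫_0^5 -9*x^4 dx = -5625;
    ∫_0^5 27*x^2 dx = 1125;  ∫_0^5 -18*x dx = -225;  ∫_0^5 9 dx = 45.
  Sum: 703125/7 + 46875 − 5625 + 1125 − 225 + 45 = 998490/7.
  ∫_0^5 u'(x)^2 dx = ∫_0^5 (81*x^4 + 108*x^3 - 18*x^2 - 36*x + 9) dx. Term by term:
    ∫_0^5 81*x^4 dx = 50625;  ∫_0^5 108*x^3 dx = 16875;  ∫_0^5 -18*x^2 dx = -750;
    ∫_0^5 -36*x dx = -450;  ∫_0^5 9 dx = 45.
  Sum: 50625 + 16875 − 750 − 450 + 45 = 66345.
Adding: ||u||_{H^1}^2 = 998490/7 + 66345 = 1462905/7.


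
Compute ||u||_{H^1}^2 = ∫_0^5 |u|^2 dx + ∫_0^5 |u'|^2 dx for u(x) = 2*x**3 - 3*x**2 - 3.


||u||_{H^1}^2 = 214815/7

The H^1 norm (squared) on an interval (0, L) is
  ||u||_{H^1}^2 = ∫_0^L u(x)^2 dx + ∫_0^L u'(x)^2 dx.
Compute u'(x) = 6*x**2 - 6*x.
Then u(x)^2 = 4*x**6 - 12*x**5 + 9*x**4 - 12*x**3 + 18*x**2 + 9 and u'(x)^2 = 36*x**4 - 72*x**3 + 36*x**2.
Integrate each monomial from 0 to 5 using ∫_0^5 c·x^n dx = c·5^(n+1)/(n+1):
  ∫_0^5 u(x)^2 dx = ∫_0^5 (4*x^6 - 12*x^5 + 9*x^4 - 12*x^3 + 18*x^2 + 9) dx. Term by term:
    ∫_0^5 4*x^6 dx = 312500/7;  ∫_0^5 -12*x^5 dx = -31250;  ∫_0^5 9*x^4 dx = 5625;
    ∫_0^5 -12*x^3 dx = -1875;  ∫_0^5 18*x^2 dx = 750;  ∫_0^5 9 dx = 45.
  Sum: 312500/7 − 31250 + 5625 − 1875 + 750 + 45 = 125565/7.
  ∫_0^5 u'(x)^2 dx = ∫_0^5 (36*x^4 - 72*x^3 + 36*x^2) dx. Term by term:
    ∫_0^5 36*x^4 dx = 22500;  ∫_0^5 -72*x^3 dx = -11250;  ∫_0^5 36*x^2 dx = 1500.
  Sum: 22500 − 11250 + 1500 = 12750.
Adding: ||u||_{H^1}^2 = 125565/7 + 12750 = 214815/7.


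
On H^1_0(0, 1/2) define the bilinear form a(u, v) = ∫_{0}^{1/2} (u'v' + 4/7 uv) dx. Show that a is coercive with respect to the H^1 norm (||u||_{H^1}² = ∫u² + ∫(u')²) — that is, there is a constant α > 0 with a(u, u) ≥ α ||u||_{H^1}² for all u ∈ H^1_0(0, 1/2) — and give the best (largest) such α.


α = 4*(1 + 7*π^2)/(7*(1 + 4*π^2))

Coercivity of a(·,·) on H^1_0(0, 1/2) means a(u, u) ≥ α ||u||_{H^1}² for every u ∈ H^1_0.
The interval has length L = 1/2, and Poincaré/coercivity depend only on L. Here a(u, u) = ∫(u')² + (4/7)·∫u².
Here 0 < c = 4/7 < 1. The condition a(u,u) ≥ α||u||_{H^1}² reads (1−α)∫(u')² ≥ (α−c)∫u². Any admissible α is ≤ 1 (rapidly oscillating u have ∫u²/∫(u')² → 0), and α = 1 would force 0 ≥ (1−c)∫u², impossible since c < 1; so 1−α > 0. By the sharp Poincaré inequality on H^1_0 of an interval of length L, ∫(u')² ≥ (π/L)²∫u² with equality for the first sine mode sin(π(x−x₀)/L) (x₀ the left endpoint), so the inequality holds for all u iff (1−α)(π/L)² ≥ α − c, i.e. α ≤ ((π/L)² + c)/((π/L)² + 1) = (1 + c(L/π)²)/(1 + (L/π)²). With (π/L)² = 4*π^2 and c = 4/7, the largest admissible constant is α = ((π/L)² + c)/((π/L)² + 1).
Simplifying, α = 4*(1 + 7*π^2)/(7*(1 + 4*π^2)).


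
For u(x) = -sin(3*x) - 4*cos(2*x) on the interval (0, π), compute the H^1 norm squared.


||u||_{H^1(0,π)}^2 = 48 + 45*π

u'(x) = 8*sin(2*x) - 3*cos(3*x).
Expand u² and (u')² and integrate term by term on (0, π), using: for integers n ≥ 1, ∫_0^π sin²(nx) dx = ∫_0^π cos²(nx) dx = π/2; for n ≠ n', ∫_0^π sin(nx)sin(n'x) dx = ∫_0^π cos(nx)cos(n'x) dx = 0; and by product-to-sum, ∫_0^π sin(nx)cos(n'x) dx = ½∫_0^π [sin((n+n')x) + sin((n−n')x)] dx, which is 0 when n+n' is even and 2n/(n²−n'²) when n+n' is odd (it need not vanish on (0, π)).
  u² squared terms: (-1)²·∫sin(3x)² dx = 1·π/2 = π/2;  (-4)²·∫cos(2x)² dx = 16·π/2 = 8*π.
  u² cross terms: 2·(-1)·(-4)·∫sin(3x)·cos(2x) dx = 8·(6/5) = 48/5.
  So ∫_0^π u² dx = π/2 + 8*π + 48/5 = 48/5 + 17*π/2.
  (u')² squared terms: (-3)²·∫cos(3x)² dx = 9·π/2 = 9*π/2;  (8)²·∫sin(2x)² dx = 64·π/2 = 32*π.
  (u')² cross terms: 2·(-3)·(8)·∫cos(3x)·sin(2x) dx = -48·(-4/5) = 192/5.
  So ∫_0^π (u')² dx = 9*π/2 + 32*π + 192/5 = 192/5 + 73*π/2.
||u||_{H^1}^2 = (48/5 + 17*π/2) + (192/5 + 73*π/2) = 48 + 45*π.


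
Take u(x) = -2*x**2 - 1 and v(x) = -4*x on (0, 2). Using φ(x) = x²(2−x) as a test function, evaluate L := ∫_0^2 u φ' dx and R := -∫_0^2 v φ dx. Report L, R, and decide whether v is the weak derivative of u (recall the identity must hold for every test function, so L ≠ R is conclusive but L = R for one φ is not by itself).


LHS = 32/5, RHS = 32/5. Yes, v = u' weakly.

u(x) = -2*x**2 - 1, classical derivative u'(x) = -4*x.
φ(x) = x²(2−x), so φ'(x) = x*(4 - 3*x).
Note φ(0) = φ(2) = 0, so the boundary term u·φ vanishes.
LHS = ∫_0^2 u(x) φ'(x) dx = ∫_0^2 (6*x^4 - 8*x^3 + 3*x^2 - 4*x) dx. Term by term:
  ∫_0^2 6*x^4 dx = 192/5;  ∫_0^2 -8*x^3 dx = -32;  ∫_0^2 3*x^2 dx = 8;
  ∫_0^2 -4*x dx = -8.
Sum: 192/5 − 32 + 8 − 8 = 32/5.
So LHS = 32/5.
∫_0^2 v(x) φ(x) dx = ∫_0^2 (4*x^4 - 8*x^3) dx. Term by term:
  ∫_0^2 4*x^4 dx = 128/5;  ∫_0^2 -8*x^3 dx = -32.
Sum: 128/5 − 32 = -32/5.
So RHS = -∫_0^2 v(x) φ(x) dx = 32/5.
LHS = RHS, so the identity holds for this test φ.
Moreover u is smooth here and v(x) = u'(x) = -4*x pointwise, so the identity holds for every test function. Hence v is the weak derivative of u.


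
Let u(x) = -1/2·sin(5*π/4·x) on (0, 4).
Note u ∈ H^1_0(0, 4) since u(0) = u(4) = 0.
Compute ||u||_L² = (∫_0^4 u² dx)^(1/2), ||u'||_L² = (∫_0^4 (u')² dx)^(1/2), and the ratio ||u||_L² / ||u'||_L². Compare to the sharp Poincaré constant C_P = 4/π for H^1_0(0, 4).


||u||_L² / ||u'||_L² = 4/(5*π) < C_P = 4/π.

u(x) = -1/2·sin(5*π/4·x), so u'(x) = -5*π*cos(5*π*x/4)/8.
Writing u(x) = A·sin(kπx/L) with A = -1/2 and k = 5, use ∫_0^L sin²(kπx/L) dx = L/2 and ∫_0^L cos²(kπx/L) dx = L/2.
u² = 1/4·sin²(5*π/4·x) and (u')² = 25*π^2/64·cos²(5*π/4·x), and each of sin², cos² integrates to L/2 = 2 over (0, 4).
∫_0^4 u² dx = 1/2, so ||u||_L² = sqrt(2)/2.
∫_0^4 (u')² dx = 25*π^2/32, so ||u'||_L² = 5*sqrt(2)*π/8.
Ratio ||u||_L² / ||u'||_L² = 4/(5*π).
Sharp Poincaré constant on H^1_0(0, 4) is C_P = L/π = 4/π, achieved by sin(π/4·x).
This is the k = 5 harmonic; the ratio L/(kπ) is strictly less than C_P = L/π, consistent with the sharp inequality ||u||_L² ≤ C_P ||u'||_L².


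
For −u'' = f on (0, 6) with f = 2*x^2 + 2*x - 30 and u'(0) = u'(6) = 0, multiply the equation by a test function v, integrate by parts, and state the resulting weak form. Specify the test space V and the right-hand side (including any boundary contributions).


V = H^1(0, 6) (no boundary constraint on v; u is determined up to an additive constant); weak form: ∫_0^6 u'v' dx = ∫_0^6 (2*x^2 + 2*x - 30) v dx for all v ∈ V.

Multiply both sides by a test function v and integrate from 0 to 6:
  ∫_0^6 −u''(x) v(x) dx = ∫_0^6 f(x) v(x) dx.
Integrate the LHS by parts once:
  ∫_0^6 −u'' v dx = −[u'(x) v(x)]_0^6 + ∫_0^6 u'(x) v'(x) dx.
Thus ∫_0^6 u'(x) v'(x) dx = ∫_0^6 f(x) v(x) dx + [u'(x) v(x)]_0^6.
Choose V so that boundary terms are either known or forced to vanish.
u has homogeneous Neumann: u'(0) = u'(6) = 0. So [u' v]_0^6 = 0·v(6) − 0·v(0) = 0 for any v; take V = H^1(0, 6).
Weak formulation: find u (satisfying any essential BC) such that ∫_0^6 u'(x) v'(x) dx = ∫_0^6 f v dx for all v ∈ V (homogeneous Neumann, so boundary terms vanish).
Substituting f(x) = 2*x^2 + 2*x - 30, the right-hand side is ∫_0^6 (2*x^2 + 2*x - 30) v dx.
Compatibility check (pure Neumann): taking v ≡ 1 ∈ V gives 0 = ∫_0^6 f dx + (0) − (0), i.e. ∫_0^6 f dx must equal u'(0) − u'(6) = 0. Indeed ∫_0^6 (2*x^2 + 2*x - 30) dx = 0, so the data are compatible. The solution is then unique only up to an additive constant (fix it e.g. by requiring ∫_0^6 u dx = 0).


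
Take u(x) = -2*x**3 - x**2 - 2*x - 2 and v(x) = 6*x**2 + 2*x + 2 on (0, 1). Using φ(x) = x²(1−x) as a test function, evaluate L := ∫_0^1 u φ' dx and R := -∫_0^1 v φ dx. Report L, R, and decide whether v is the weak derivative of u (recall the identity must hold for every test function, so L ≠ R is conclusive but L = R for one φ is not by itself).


LHS = 7/15, RHS = -7/15. No, v is not the weak derivative of u.

u(x) = -2*x**3 - x**2 - 2*x - 2, classical derivative u'(x) = -6*x**2 - 2*x - 2.
φ(x) = x²(1−x), so φ'(x) = x*(2 - 3*x).
Note φ(0) = φ(1) = 0, so the boundary term u·φ vanishes.
LHS = ∫_0^1 u(x) φ'(x) dx = ∫_0^1 (6*x^5 - x^4 + 4*x^3 + 2*x^2 - 4*x) dx. Term by term:
  ∫_0^1 6*x^5 dx = 1;  ∫_0^1 -x^4 dx = -1/5;  ∫_0^1 4*x^3 dx = 1;
  ∫_0^1 2*x^2 dx = 2/3;  ∫_0^1 -4*x dx = -2.
Sum: 1 − 1/5 + 1 + 2/3 − 2 = 7/15.
So LHS = 7/15.
∫_0^1 v(x) φ(x) dx = ∫_0^1 (-6*x^5 + 4*x^4 + 2*x^2) dx. Term by term:
  ∫_0^1 -6*x^5 dx = -1;  ∫_0^1 4*x^4 dx = 4/5;  ∫_0^1 2*x^2 dx = 2/3.
Sum: -1 + 4/5 + 2/3 = 7/15.
So RHS = -∫_0^1 v(x) φ(x) dx = -7/15.
LHS − RHS = 14/15 ≠ 0, so the identity fails.
(For a valid weak derivative the identity must hold for EVERY test function, in particular this one. The failure shows v is NOT the weak derivative of u.)
Correct weak derivative would be u'(x) = -6*x**2 - 2*x - 2.


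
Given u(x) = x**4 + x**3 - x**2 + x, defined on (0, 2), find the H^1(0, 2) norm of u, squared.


||u||_{H^1}^2 = 196846/315

The H^1 norm (squared) on an interval (0, L) is
  ||u||_{H^1}^2 = ∫_0^L u(x)^2 dx + ∫_0^L u'(x)^2 dx.
Compute u'(x) = 4*x**3 + 3*x**2 - 2*x + 1.
Then u(x)^2 = x**8 + 2*x**7 - x**6 + 3*x**4 - 2*x**3 + x**2 and u'(x)^2 = 16*x**6 + 24*x**5 - 7*x**4 - 4*x**3 + 10*x**2 - 4*x + 1.
Integrate each monomial from 0 to 2 using ∫_0^2 c·x^n dx = c·2^(n+1)/(n+1):
  ∫_0^2 u(x)^2 dx = ∫_0^2 (x^8 + 2*x^7 - x^6 + 3*x^4 - 2*x^3 + x^2) dx. Term by term:
    ∫_0^2 x^8 dx = 512/9;  ∫_0^2 2*x^7 dx = 64;  ∫_0^2 -x^6 dx = -128/7;
    ∫_0^2 3*x^4 dx = 96/5;  ∫_0^2 -2*x^3 dx = -8;  ∫_0^2 x^2 dx = 8/3.
  Sum: 512/9 + 64 − 128/7 + 96/5 − 8 + 8/3 = 36688/315.
  ∫_0^2 u'(x)^2 dx = ∫_0^2 (16*x^6 + 24*x^5 - 7*x^4 - 4*x^3 + 10*x^2 - 4*x + 1) dx. Term by term:
    ∫_0^2 16*x^6 dx = 2048/7;  ∫_0^2 24*x^5 dx = 256;  ∫_0^2 -7*x^4 dx = -224/5;
    ∫_0^2 -4*x^3 dx = -16;  ∫_0^2 10*x^2 dx = 80/3;  ∫_0^2 -4*x dx = -8;
    ∫_0^2 1 dx = 2.
  Sum: 2048/7 + 256 − 224/5 − 16 + 80/3 − 8 + 2 = 53386/105.
Adding: ||u||_{H^1}^2 = 36688/315 + 53386/105 = 196846/315.


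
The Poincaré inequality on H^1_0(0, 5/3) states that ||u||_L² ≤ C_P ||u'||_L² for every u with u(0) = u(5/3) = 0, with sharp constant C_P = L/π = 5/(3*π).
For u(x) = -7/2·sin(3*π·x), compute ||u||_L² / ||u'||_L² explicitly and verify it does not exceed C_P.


||u||_L² / ||u'||_L² = 1/(3*π) < C_P = 5/(3*π).

u(x) = -7/2·sin(3*π·x), so u'(x) = -21*π*cos(3*π*x)/2.
Writing u(x) = A·sin(kπx/L) with A = -7/2 and k = 5, use ∫_0^L sin²(kπx/L) dx = L/2 and ∫_0^L cos²(kπx/L) dx = L/2.
u² = 49/4·sin²(3*π·x) and (u')² = 441*π^2/4·cos²(3*π·x), and each of sin², cos² integrates to L/2 = 5/6 over (0, 5/3).
∫_0^5/3 u² dx = 245/24, so ||u||_L² = 7*sqrt(30)/12.
∫_0^5/3 (u')² dx = 735*π^2/8, so ||u'||_L² = 7*sqrt(30)*π/4.
Ratio ||u||_L² / ||u'||_L² = 1/(3*π).
Sharp Poincaré constant on H^1_0(0, 5/3) is C_P = L/π = 5/(3*π), achieved by sin(3*π/5·x).
This is the k = 5 harmonic; the ratio L/(kπ) is strictly less than C_P = L/π, consistent with the sharp inequality ||u||_L² ≤ C_P ||u'||_L².


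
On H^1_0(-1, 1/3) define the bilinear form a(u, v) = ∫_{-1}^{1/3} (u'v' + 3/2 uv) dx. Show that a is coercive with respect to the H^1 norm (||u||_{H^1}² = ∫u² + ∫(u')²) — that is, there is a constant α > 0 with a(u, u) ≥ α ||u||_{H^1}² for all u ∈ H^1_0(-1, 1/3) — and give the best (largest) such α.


α = 1

Coercivity of a(·,·) on H^1_0(-1, 1/3) means a(u, u) ≥ α ||u||_{H^1}² for every u ∈ H^1_0.
The interval has length L = 4/3, and Poincaré/coercivity depend only on L. Here a(u, u) = ∫(u')² + (3/2)·∫u².
Here c = 3/2 ≥ 1, so a(u,u) = ∫(u')² + c∫u² ≥ ∫(u')² + ∫u² = ||u||_{H^1}², i.e. α = 1 works. No larger α is possible: a(u,u) ≥ α||u||_{H^1}² means (1−α)∫(u')² ≥ (α−c)∫u², and for the modes u_n = sin(nπ(x−x₀)/L) (x₀ the left endpoint) one has ∫u_n²/∫(u_n')² = (L/(nπ))² → 0, so a(u_n,u_n)/||u_n||_{H^1}² → 1. Hence the optimal constant is α = 1.
Therefore α = 1.


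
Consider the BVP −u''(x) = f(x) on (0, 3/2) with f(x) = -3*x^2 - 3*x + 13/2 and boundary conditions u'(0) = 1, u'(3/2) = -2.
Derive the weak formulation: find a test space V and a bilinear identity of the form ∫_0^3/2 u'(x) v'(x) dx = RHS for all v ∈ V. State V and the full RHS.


V = H^1(0, 3/2) (v unrestricted at boundary; u is determined up to an additive constant); weak form: ∫_0^3/2 u'v' dx = ∫_0^3/2 (-3*x^2 - 3*x + 13/2) v dx − 2·v(3/2) − v(0) for all v ∈ V.

Multiply both sides by a test function v and integrate from 0 to 3/2:
  ∫_0^3/2 −u''(x) v(x) dx = ∫_0^3/2 f(x) v(x) dx.
Integrate the LHS by parts once:
  ∫_0^3/2 −u'' v dx = −[u'(x) v(x)]_0^3/2 + ∫_0^3/2 u'(x) v'(x) dx.
Thus ∫_0^3/2 u'(x) v'(x) dx = ∫_0^3/2 f(x) v(x) dx + [u'(x) v(x)]_0^3/2.
Choose V so that boundary terms are either known or forced to vanish.
u has inhomogeneous Neumann u'(0) = 1, u'(3/2) = -2. [u' v]_0^3/2 = (-2)·v(3/2) − (1)·v(0) = − 2·v(3/2) − v(0). Take V = H^1(0, 3/2); boundary term becomes part of RHS.
Weak formulation: find u (satisfying any essential BC) such that ∫_0^3/2 u'(x) v'(x) dx = ∫_0^3/2 f v dx − 2·v(3/2) − v(0) for all v ∈ V (Neumann data are natural BCs: they enter the RHS as boundary terms).
Substituting f(x) = -3*x^2 - 3*x + 13/2, the right-hand side is ∫_0^3/2 (-3*x^2 - 3*x + 13/2) v dx − 2·v(3/2) − v(0).
Compatibility check (pure Neumann): taking v ≡ 1 ∈ V gives 0 = ∫_0^3/2 f dx + (-2) − (1), i.e. ∫_0^3/2 f dx must equal u'(0) − u'(3/2) = 3. Indeed ∫_0^3/2 (-3*x^2 - 3*x + 13/2) dx = 3, so the data are compatible. The solution is then unique only up to an additive constant (fix it e.g. by requiring ∫_0^3/2 u dx = 0).


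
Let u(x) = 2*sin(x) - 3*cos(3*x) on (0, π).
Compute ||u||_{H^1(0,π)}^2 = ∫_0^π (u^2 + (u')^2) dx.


||u||_{H^1(0,π)}^2 = 49*π

u'(x) = 9*sin(3*x) + 2*cos(x).
Expand u² and (u')² and integrate term by term on (0, π), using: for integers n ≥ 1, ∫_0^π sin²(nx) dx = ∫_0^π cos²(nx) dx = π/2; for n ≠ n', ∫_0^π sin(nx)sin(n'x) dx = ∫_0^π cos(nx)cos(n'x) dx = 0; and by product-to-sum, ∫_0^π sin(nx)cos(n'x) dx = ½∫_0^π [sin((n+n')x) + sin((n−n')x)] dx, which is 0 when n+n' is even and 2n/(n²−n'²) when n+n' is odd (it need not vanish on (0, π)).
  u² squared terms: (-3)²·∫cos(3x)² dx = 9·π/2 = 9*π/2;  (2)²·∫sin(x)² dx = 4·π/2 = 2*π.
  u² cross terms: 2·(-3)·(2)·∫cos(3x)·sin(x) dx = -12·(0) = 0.
  So ∫_0^π u² dx = 9*π/2 + 2*π + 0 = 13*π/2.
  (u')² squared terms: (2)²·∫cos(x)² dx = 4·π/2 = 2*π;  (9)²·∫sin(3x)² dx = 81·π/2 = 81*π/2.
  (u')² cross terms: 2·(2)·(9)·∫cos(x)·sin(3x) dx = 36·(0) = 0.
  So ∫_0^π (u')² dx = 2*π + 81*π/2 + 0 = 85*π/2.
||u||_{H^1}^2 = (13*π/2) + (85*π/2) = 49*π.


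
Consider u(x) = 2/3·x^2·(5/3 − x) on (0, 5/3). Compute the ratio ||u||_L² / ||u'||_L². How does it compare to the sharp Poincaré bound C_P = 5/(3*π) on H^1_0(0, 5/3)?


||u||_L² / ||u'||_L² = 5*sqrt(14)/42 < C_P = 5/(3*π).

u(x) = 2/3·x^2·(5/3 − x), so u'(x) = 2*x*(10 - 9*x)/9.
u(x) = 2/3·x^2·(5/3 − x) vanishes at x = 0 and x = 5/3, so u ∈ H^1_0(0, 5/3). Differentiate via the product rule and integrate the resulting polynomials term by term.
  ∫_0^5/3 u² dx = ∫_0^5/3 (4*x^6/9 - 40*x^5/27 + 100*x^4/81) dx. Term by term:
    ∫_0^5/3 4*x^6/9 dx = 312500/137781;  ∫_0^5/3 -40*x^5/27 dx = -312500/59049;  ∫_0^5/3 100*x^4/81 dx = 62500/19683.
  Sum: 312500/137781 − 312500/59049 + 62500/19683 = 62500/413343.
  ∫_0^5/3 (u')² dx = ∫_0^5/3 (4*x^4 - 80*x^3/9 + 400*x^2/81) dx. Term by term:
    ∫_0^5/3 4*x^4 dx = 2500/243;  ∫_0^5/3 -80*x^3/9 dx = -12500/729;  ∫_0^5/3 400*x^2/81 dx = 50000/6561.
  Sum: 2500/243 − 12500/729 + 50000/6561 = 5000/6561.
∫_0^5/3 u² dx = 62500/413343, so ||u||_L² = 250*sqrt(7)/1701.
∫_0^5/3 (u')² dx = 5000/6561, so ||u'||_L² = 50*sqrt(2)/81.
Ratio ||u||_L² / ||u'||_L² = 5*sqrt(14)/42.
Sharp Poincaré constant on H^1_0(0, 5/3) is C_P = L/π = 5/(3*π), achieved by sin(3*π/5·x).
A polynomial bump cannot attain the sharp Poincaré constant (only the first sine eigenfunction does), so the ratio is strictly less than C_P, consistent with ||u||_L² ≤ C_P ||u'||_L².


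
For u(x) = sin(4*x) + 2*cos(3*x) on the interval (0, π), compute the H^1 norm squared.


||u||_{H^1(0,π)}^2 = 320/7 + 57*π/2

u'(x) = -6*sin(3*x) + 4*cos(4*x).
Expand u² and (u')² and integrate term by term on (0, π), using: for integers n ≥ 1, ∫_0^π sin²(nx) dx = ∫_0^π cos²(nx) dx = π/2; for n ≠ n', ∫_0^π sin(nx)sin(n'x) dx = ∫_0^π cos(nx)cos(n'x) dx = 0; and by product-to-sum, ∫_0^π sin(nx)cos(n'x) dx = ½∫_0^π [sin((n+n')x) + sin((n−n')x)] dx, which is 0 when n+n' is even and 2n/(n²−n'²) when n+n' is odd (it need not vanish on (0, π)).
  u² squared terms: (2)²·∫cos(3x)² dx = 4·π/2 = 2*π;  (1)²·∫sin(4x)² dx = 1·π/2 = π/2.
  u² cross terms: 2·(2)·(1)·∫cos(3x)·sin(4x) dx = 4·(8/7) = 32/7.
  So ∫_0^π u² dx = 2*π + π/2 + 32/7 = 32/7 + 5*π/2.
  (u')² squared terms: (-6)²·∫sin(3x)² dx = 36·π/2 = 18*π;  (4)²·∫cos(4x)² dx = 16·π/2 = 8*π.
  (u')² cross terms: 2·(-6)·(4)·∫sin(3x)·cos(4x) dx = -48·(-6/7) = 288/7.
  So ∫_0^π (u')² dx = 18*π + 8*π + 288/7 = 288/7 + 26*π.
||u||_{H^1}^2 = (32/7 + 5*π/2) + (288/7 + 26*π) = 320/7 + 57*π/2.


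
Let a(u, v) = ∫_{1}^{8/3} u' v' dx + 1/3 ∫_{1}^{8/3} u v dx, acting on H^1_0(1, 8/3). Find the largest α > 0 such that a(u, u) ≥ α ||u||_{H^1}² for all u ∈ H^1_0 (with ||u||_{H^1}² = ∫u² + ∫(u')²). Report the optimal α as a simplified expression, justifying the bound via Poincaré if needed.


α = (25 + 27*π^2)/(3*(25 + 9*π^2))

Coercivity of a(·,·) on H^1_0(1, 8/3) means a(u, u) ≥ α ||u||_{H^1}² for every u ∈ H^1_0.
The interval has length L = 5/3, and Poincaré/coercivity depend only on L. Here a(u, u) = ∫(u')² + (1/3)·∫u².
Here 0 < c = 1/3 < 1. The condition a(u,u) ≥ α||u||_{H^1}² reads (1−α)∫(u')² ≥ (α−c)∫u². Any admissible α is ≤ 1 (rapidly oscillating u have ∫u²/∫(u')² → 0), and α = 1 would force 0 ≥ (1−c)∫u², impossible since c < 1; so 1−α > 0. By the sharp Poincaré inequality on H^1_0 of an interval of length L, ∫(u')² ≥ (π/L)²∫u² with equality for the first sine mode sin(π(x−x₀)/L) (x₀ the left endpoint), so the inequality holds for all u iff (1−α)(π/L)² ≥ α − c, i.e. α ≤ ((π/L)² + c)/((π/L)² + 1) = (1 + c(L/π)²)/(1 + (L/π)²). With (π/L)² = 9*π^2/25 and c = 1/3, the largest admissible constant is α = ((π/L)² + c)/((π/L)² + 1).
Simplifying, α = (25 + 27*π^2)/(3*(25 + 9*π^2)).


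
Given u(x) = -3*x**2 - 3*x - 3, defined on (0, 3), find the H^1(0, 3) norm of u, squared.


||u||_{H^1}^2 = 16659/10

The H^1 norm (squared) on an interval (0, L) is
  ||u||_{H^1}^2 = ∫_0^L u(x)^2 dx + ∫_0^L u'(x)^2 dx.
Compute u'(x) = -6*x - 3.
Then u(x)^2 = 9*x**4 + 18*x**3 + 27*x**2 + 18*x + 9 and u'(x)^2 = 36*x**2 + 36*x + 9.
Integrate each monomial from 0 to 3 using ∫_0^3 c·x^n dx = c·3^(n+1)/(n+1):
  ∫_0^3 u(x)^2 dx = ∫_0^3 (9*x^4 + 18*x^3 + 27*x^2 + 18*x + 9) dx. Term by term:
    ∫_0^3 9*x^4 dx = 2187/5;  ∫_0^3 18*x^3 dx = 729/2;  ∫_0^3 27*x^2 dx = 243;
    ∫_0^3 18*x dx = 81;  ∫_0^3 9 dx = 27.
  Sum: 2187/5 + 729/2 + 243 + 81 + 27 = 11529/10.
  ∫_0^3 u'(x)^2 dx = ∫_0^3 (36*x^2 + 36*x + 9) dx. Term by term:
    ∫_0^3 36*x^2 dx = 324;  ∫_0^3 36*x dx = 162;  ∫_0^3 9 dx = 27.
  Sum: 324 + 162 + 27 = 513.
Adding: ||u||_{H^1}^2 = 11529/10 + 513 = 16659/10.


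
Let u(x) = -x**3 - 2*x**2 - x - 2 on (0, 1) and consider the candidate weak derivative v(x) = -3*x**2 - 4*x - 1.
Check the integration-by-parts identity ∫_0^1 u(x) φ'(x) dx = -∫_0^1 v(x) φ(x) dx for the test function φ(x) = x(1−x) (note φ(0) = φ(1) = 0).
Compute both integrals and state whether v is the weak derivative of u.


LHS = 13/20, RHS = 13/20. Yes, v = u' weakly.

u(x) = -x**3 - 2*x**2 - x - 2, classical derivative u'(x) = -3*x**2 - 4*x - 1.
φ(x) = x(1−x), so φ'(x) = 1 - 2*x.
Note φ(0) = φ(1) = 0, so the boundary term u·φ vanishes.
LHS = ∫_0^1 u(x) φ'(x) dx = ∫_0^1 (2*x^4 + 3*x^3 + 3*x - 2) dx. Term by term:
  ∫_0^1 2*x^4 dx = 2/5;  ∫_0^1 3*x^3 dx = 3/4;  ∫_0^1 3*x dx = 3/2;
  ∫_0^1 -2 dx = -2.
Sum: 2/5 + 3/4 + 3/2 − 2 = 13/20.
So LHS = 13/20.
∫_0^1 v(x) φ(x) dx = ∫_0^1 (3*x^4 + x^3 - 3*x^2 - x) dx. Term by term:
  ∫_0^1 3*x^4 dx = 3/5;  ∫_0^1 x^3 dx = 1/4;  ∫_0^1 -3*x^2 dx = -1;
  ∫_0^1 -x dx = -1/2.
Sum: 3/5 + 1/4 − 1 − 1/2 = -13/20.
So RHS = -∫_0^1 v(x) φ(x) dx = 13/20.
LHS = RHS, so the identity holds for this test φ.
Moreover u is smooth here and v(x) = u'(x) = -3*x**2 - 4*x - 1 pointwise, so the identity holds for every test function. Hence v is the weak derivative of u.


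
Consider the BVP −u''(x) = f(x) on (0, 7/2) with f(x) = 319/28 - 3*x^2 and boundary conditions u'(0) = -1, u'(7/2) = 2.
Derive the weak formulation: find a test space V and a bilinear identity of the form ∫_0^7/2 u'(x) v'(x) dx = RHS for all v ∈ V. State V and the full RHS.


V = H^1(0, 7/2) (v unrestricted at boundary; u is determined up to an additive constant); weak form: ∫_0^7/2 u'v' dx = ∫_0^7/2 (319/28 - 3*x^2) v dx + 2·v(7/2) + v(0) for all v ∈ V.

Multiply both sides by a test function v and integrate from 0 to 7/2:
  ∫_0^7/2 −u''(x) v(x) dx = ∫_0^7/2 f(x) v(x) dx.
Integrate the LHS by parts once:
  ∫_0^7/2 −u'' v dx = −[u'(x) v(x)]_0^7/2 + ∫_0^7/2 u'(x) v'(x) dx.
Thus ∫_0^7/2 u'(x) v'(x) dx = ∫_0^7/2 f(x) v(x) dx + [u'(x) v(x)]_0^7/2.
Choose V so that boundary terms are either known or forced to vanish.
u has inhomogeneous Neumann u'(0) = -1, u'(7/2) = 2. [u' v]_0^7/2 = (2)·v(7/2) − (-1)·v(0) = 2·v(7/2) + v(0). Take V = H^1(0, 7/2); boundary term becomes part of RHS.
Weak formulation: find u (satisfying any essential BC) such that ∫_0^7/2 u'(x) v'(x) dx = ∫_0^7/2 f v dx + 2·v(7/2) + v(0) for all v ∈ V (Neumann data are natural BCs: they enter the RHS as boundary terms).
Substituting f(x) = 319/28 - 3*x^2, the right-hand side is ∫_0^7/2 (319/28 - 3*x^2) v dx + 2·v(7/2) + v(0).
Compatibility check (pure Neumann): taking v ≡ 1 ∈ V gives 0 = ∫_0^7/2 f dx + (2) − (-1), i.e. ∫_0^7/2 f dx must equal u'(0) − u'(7/2) = -3. Indeed ∫_0^7/2 (319/28 - 3*x^2) dx = -3, so the data are compatible. The solution is then unique only up to an additive constant (fix it e.g. by requiring ∫_0^7/2 u dx = 0).


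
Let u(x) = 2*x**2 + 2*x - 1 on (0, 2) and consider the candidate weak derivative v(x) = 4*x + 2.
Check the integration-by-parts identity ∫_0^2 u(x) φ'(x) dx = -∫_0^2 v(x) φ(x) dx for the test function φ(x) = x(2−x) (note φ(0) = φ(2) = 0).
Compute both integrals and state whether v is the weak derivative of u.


LHS = -8, RHS = -8. Yes, v = u' weakly.

u(x) = 2*x**2 + 2*x - 1, classical derivative u'(x) = 4*x + 2.
φ(x) = x(2−x), so φ'(x) = 2 - 2*x.
Note φ(0) = φ(2) = 0, so the boundary term u·φ vanishes.
LHS = ∫_0^2 u(x) φ'(x) dx = ∫_0^2 (-4*x^3 + 6*x - 2) dx. Term by term:
  ∫_0^2 -4*x^3 dx = -16;  ∫_0^2 6*x dx = 12;  ∫_0^2 -2 dx = -4.
Sum: -16 + 12 − 4 = -8.
So LHS = -8.
∫_0^2 v(x) φ(x) dx = ∫_0^2 (-4*x^3 + 6*x^2 + 4*x) dx. Term by term:
  ∫_0^2 -4*x^3 dx = -16;  ∫_0^2 6*x^2 dx = 16;  ∫_0^2 4*x dx = 8.
Sum: -16 + 16 + 8 = 8.
So RHS = -∫_0^2 v(x) φ(x) dx = -8.
LHS = RHS, so the identity holds for this test φ.
Moreover u is smooth here and v(x) = u'(x) = 4*x + 2 pointwise, so the identity holds for every test function. Hence v is the weak derivative of u.


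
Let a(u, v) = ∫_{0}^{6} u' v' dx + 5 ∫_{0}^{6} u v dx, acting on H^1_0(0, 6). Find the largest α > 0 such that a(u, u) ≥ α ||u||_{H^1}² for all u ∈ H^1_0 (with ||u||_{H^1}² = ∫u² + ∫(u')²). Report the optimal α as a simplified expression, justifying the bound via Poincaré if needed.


α = 1

Coercivity of a(·,·) on H^1_0(0, 6) means a(u, u) ≥ α ||u||_{H^1}² for every u ∈ H^1_0.
The interval has length L = 6, and Poincaré/coercivity depend only on L. Here a(u, u) = ∫(u')² + (5)·∫u².
Here c = 5 ≥ 1, so a(u,u) = ∫(u')² + c∫u² ≥ ∫(u')² + ∫u² = ||u||_{H^1}², i.e. α = 1 works. No larger α is possible: a(u,u) ≥ α||u||_{H^1}² means (1−α)∫(u')² ≥ (α−c)∫u², and for the modes u_n = sin(nπ(x−x₀)/L) (x₀ the left endpoint) one has ∫u_n²/∫(u_n')² = (L/(nπ))² → 0, so a(u_n,u_n)/||u_n||_{H^1}² → 1. Hence the optimal constant is α = 1.
Therefore α = 1.


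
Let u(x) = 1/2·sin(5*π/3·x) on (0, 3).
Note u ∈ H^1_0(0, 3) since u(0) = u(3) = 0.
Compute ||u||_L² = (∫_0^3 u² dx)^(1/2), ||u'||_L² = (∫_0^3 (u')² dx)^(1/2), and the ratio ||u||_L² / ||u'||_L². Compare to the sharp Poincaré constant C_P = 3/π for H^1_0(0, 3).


||u||_L² / ||u'||_L² = 3/(5*π) < C_P = 3/π.

u(x) = 1/2·sin(5*π/3·x), so u'(x) = 5*π*cos(5*π*x/3)/6.
Writing u(x) = A·sin(kπx/L) with A = 1/2 and k = 5, use ∫_0^L sin²(kπx/L) dx = L/2 and ∫_0^L cos²(kπx/L) dx = L/2.
u² = 1/4·sin²(5*π/3·x) and (u')² = 25*π^2/36·cos²(5*π/3·x), and each of sin², cos² integrates to L/2 = 3/2 over (0, 3).
∫_0^3 u² dx = 3/8, so ||u||_L² = sqrt(6)/4.
∫_0^3 (u')² dx = 25*π^2/24, so ||u'||_L² = 5*sqrt(6)*π/12.
Ratio ||u||_L² / ||u'||_L² = 3/(5*π).
Sharp Poincaré constant on H^1_0(0, 3) is C_P = L/π = 3/π, achieved by sin(π/3·x).
This is the k = 5 harmonic; the ratio L/(kπ) is strictly less than C_P = L/π, consistent with the sharp inequality ||u||_L² ≤ C_P ||u'||_L².


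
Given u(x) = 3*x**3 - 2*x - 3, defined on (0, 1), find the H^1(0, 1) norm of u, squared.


||u||_{H^1}^2 = 3973/210

The H^1 norm (squared) on an interval (0, L) is
  ||u||_{H^1}^2 = ∫_0^L u(x)^2 dx + ∫_0^L u'(x)^2 dx.
Compute u'(x) = 9*x**2 - 2.
Then u(x)^2 = 9*x**6 - 12*x**4 - 18*x**3 + 4*x**2 + 12*x + 9 and u'(x)^2 = 81*x**4 - 36*x**2 + 4.
Integrate each monomial from 0 to 1 using ∫_0^1 c·x^n dx = c·1^(n+1)/(n+1):
  ∫_0^1 u(x)^2 dx = ∫_0^1 (9*x^6 - 12*x^4 - 18*x^3 + 4*x^2 + 12*x + 9) dx. Term by term:
    ∫_0^1 9*x^6 dx = 9/7;  ∫_0^1 -12*x^4 dx = -12/5;  ∫_0^1 -18*x^3 dx = -9/2;
    ∫_0^1 4*x^2 dx = 4/3;  ∫_0^1 12*x dx = 6;  ∫_0^1 9 dx = 9.
  Sum: 9/7 − 12/5 − 9/2 + 4/3 + 6 + 9 = 2251/210.
  ∫_0^1 u'(x)^2 dx = ∫_0^1 (81*x^4 - 36*x^2 + 4) dx. Term by term:
    ∫_0^1 81*x^4 dx = 81/5;  ∫_0^1 -36*x^2 dx = -12;  ∫_0^1 4 dx = 4.
  Sum: 81/5 − 12 + 4 = 41/5.
Adding: ||u||_{H^1}^2 = 2251/210 + 41/5 = 3973/210.


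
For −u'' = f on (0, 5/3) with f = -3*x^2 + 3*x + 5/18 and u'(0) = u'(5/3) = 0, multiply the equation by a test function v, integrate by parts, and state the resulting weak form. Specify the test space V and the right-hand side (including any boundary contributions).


V = H^1(0, 5/3) (no boundary constraint on v; u is determined up to an additive constant); weak form: ∫_0^5/3 u'v' dx = ∫_0^5/3 (-3*x^2 + 3*x + 5/18) v dx for all v ∈ V.

Multiply both sides by a test function v and integrate from 0 to 5/3:
  ∫_0^5/3 −u''(x) v(x) dx = ∫_0^5/3 f(x) v(x) dx.
Integrate the LHS by parts once:
  ∫_0^5/3 −u'' v dx = −[u'(x) v(x)]_0^5/3 + ∫_0^5/3 u'(x) v'(x) dx.
Thus ∫_0^5/3 u'(x) v'(x) dx = ∫_0^5/3 f(x) v(x) dx + [u'(x) v(x)]_0^5/3.
Choose V so that boundary terms are either known or forced to vanish.
u has homogeneous Neumann: u'(0) = u'(5/3) = 0. So [u' v]_0^5/3 = 0·v(5/3) − 0·v(0) = 0 for any v; take V = H^1(0, 5/3).
Weak formulation: find u (satisfying any essential BC) such that ∫_0^5/3 u'(x) v'(x) dx = ∫_0^5/3 f v dx for all v ∈ V (homogeneous Neumann, so boundary terms vanish).
Substituting f(x) = -3*x^2 + 3*x + 5/18, the right-hand side is ∫_0^5/3 (-3*x^2 + 3*x + 5/18) v dx.
Compatibility check (pure Neumann): taking v ≡ 1 ∈ V gives 0 = ∫_0^5/3 f dx + (0) − (0), i.e. ∫_0^5/3 f dx must equal u'(0) − u'(5/3) = 0. Indeed ∫_0^5/3 (-3*x^2 + 3*x + 5/18) dx = 0, so the data are compatible. The solution is then unique only up to an additive constant (fix it e.g. by requiring ∫_0^5/3 u dx = 0).


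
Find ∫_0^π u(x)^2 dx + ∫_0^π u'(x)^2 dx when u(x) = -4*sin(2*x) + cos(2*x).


||u||_{H^1(0,π)}^2 = 85*π/2

u'(x) = -2*sin(2*x) - 8*cos(2*x).
Expand u² and (u')² and integrate term by term on (0, π), using: for integers n ≥ 1, ∫_0^π sin²(nx) dx = ∫_0^π cos²(nx) dx = π/2; for n ≠ n', ∫_0^π sin(nx)sin(n'x) dx = ∫_0^π cos(nx)cos(n'x) dx = 0; and by product-to-sum, ∫_0^π sin(nx)cos(n'x) dx = ½∫_0^π [sin((n+n')x) + sin((n−n')x)] dx, which is 0 when n+n' is even and 2n/(n²−n'²) when n+n' is odd (it need not vanish on (0, π)).
  u² squared terms: (-4)²·∫sin(2x)² dx = 16·π/2 = 8*π;  (1)²·∫cos(2x)² dx = 1·π/2 = π/2.
  u² cross terms: 2·(-4)·(1)·∫sin(2x)·cos(2x) dx = -8·(0) = 0.
  So ∫_0^π u² dx = 8*π + π/2 + 0 = 17*π/2.
  (u')² squared terms: (-8)²·∫cos(2x)² dx = 64·π/2 = 32*π;  (-2)²·∫sin(2x)² dx = 4·π/2 = 2*π.
  (u')² cross terms: 2·(-8)·(-2)·∫cos(2x)·sin(2x) dx = 32·(0) = 0.
  So ∫_0^π (u')² dx = 32*π + 2*π + 0 = 34*π.
||u||_{H^1}^2 = (17*π/2) + (34*π) = 85*π/2.


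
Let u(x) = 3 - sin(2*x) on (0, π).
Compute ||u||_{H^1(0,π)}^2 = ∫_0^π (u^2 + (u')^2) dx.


||u||_{H^1(0,π)}^2 = 23*π/2

u'(x) = -2*cos(2*x).
Expand u² and (u')² and integrate term by term on (0, π), using: for integers n ≥ 1, ∫_0^π sin²(nx) dx = ∫_0^π cos²(nx) dx = π/2; for n ≠ n', ∫_0^π sin(nx)sin(n'x) dx = ∫_0^π cos(nx)cos(n'x) dx = 0; and by product-to-sum, ∫_0^π sin(nx)cos(n'x) dx = ½∫_0^π [sin((n+n')x) + sin((n−n')x)] dx, which is 0 when n+n' is even and 2n/(n²−n'²) when n+n' is odd (it need not vanish on (0, π)). For the constant mode: ∫_0^π 1 dx = π, ∫_0^π cos(nx) dx = 0, ∫_0^π sin(nx) dx = (1−(−1)^n)/n.
  u² squared terms: (3)²·∫1 dx = 9·π = 9*π;  (-1)²·∫sin(2x)² dx = 1·π/2 = π/2.
  u² cross terms: 2·(3)·(-1)·∫1·sin(2x) dx = -6·(0) = 0.
  So ∫_0^π u² dx = 9*π + π/2 + 0 = 19*π/2.
  (u')² squared terms: (-2)²·∫cos(2x)² dx = 4·π/2 = 2*π.
  So ∫_0^π (u')² dx = 2*π.
||u||_{H^1}^2 = (19*π/2) + (2*π) = 23*π/2.


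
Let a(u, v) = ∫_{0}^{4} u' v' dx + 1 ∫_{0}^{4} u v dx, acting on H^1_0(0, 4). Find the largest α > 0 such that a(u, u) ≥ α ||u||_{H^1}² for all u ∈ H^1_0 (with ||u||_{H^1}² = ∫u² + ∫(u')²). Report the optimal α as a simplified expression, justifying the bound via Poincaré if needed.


α = 1

Coercivity of a(·,·) on H^1_0(0, 4) means a(u, u) ≥ α ||u||_{H^1}² for every u ∈ H^1_0.
The interval has length L = 4, and Poincaré/coercivity depend only on L. Here a(u, u) = ∫(u')² + (1)·∫u².
Here c = 1 ≥ 1, so a(u,u) = ∫(u')² + c∫u² ≥ ∫(u')² + ∫u² = ||u||_{H^1}², i.e. α = 1 works. No larger α is possible: a(u,u) ≥ α||u||_{H^1}² means (1−α)∫(u')² ≥ (α−c)∫u², and for the modes u_n = sin(nπ(x−x₀)/L) (x₀ the left endpoint) one has ∫u_n²/∫(u_n')² = (L/(nπ))² → 0, so a(u_n,u_n)/||u_n||_{H^1}² → 1. Hence the optimal constant is α = 1.
Therefore α = 1.


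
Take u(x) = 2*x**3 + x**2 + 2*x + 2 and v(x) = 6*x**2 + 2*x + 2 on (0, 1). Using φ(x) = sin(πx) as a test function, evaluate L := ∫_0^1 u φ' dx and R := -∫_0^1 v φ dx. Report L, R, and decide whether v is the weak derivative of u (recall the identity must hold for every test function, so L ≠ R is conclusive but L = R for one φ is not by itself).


LHS = -12/π + 24/π^3, RHS = -12/π + 24/π^3. Yes, v = u' weakly.

u(x) = 2*x**3 + x**2 + 2*x + 2, classical derivative u'(x) = 6*x**2 + 2*x + 2.
φ(x) = sin(πx), so φ'(x) = π*cos(π*x).
Note φ(0) = φ(1) = 0, so the boundary term u·φ vanishes.
LHS = ∫_0^1 u(x) φ'(x) dx = ∫_0^1 (2*π*x^3*cos(π*x) + π*x^2*cos(π*x) + 2*π*x*cos(π*x) + 2*π*cos(π*x)) dx. Term by term:
  ∫_0^1 2*π*cos(π*x) dx = 0;  ∫_0^1 π*x^2*cos(π*x) dx = -2/π;  ∫_0^1 2*π*x*cos(π*x) dx = -4/π;
  ∫_0^1 2*π*x^3*cos(π*x) dx = -6/π + 24/π^3.
Sum: 0 − 2/π − 4/π + -6/π + 24/π^3 = -12/π + 24/π^3.
So LHS = -12/π + 24/π^3.
∫_0^1 v(x) φ(x) dx = ∫_0^1 (6*x^2*sin(π*x) + 2*x*sin(π*x) + 2*sin(π*x)) dx. Term by term:
  ∫_0^1 2*sin(π*x) dx = 4/π;  ∫_0^1 2*x*sin(π*x) dx = 2/π;  ∫_0^1 6*x^2*sin(π*x) dx = -24/π^3 + 6/π.
Sum: 4/π + 2/π + -24/π^3 + 6/π = -24/π^3 + 12/π.
So RHS = -∫_0^1 v(x) φ(x) dx = -12/π + 24/π^3.
LHS = RHS, so the identity holds for this test φ.
Moreover u is smooth here and v(x) = u'(x) = 6*x**2 + 2*x + 2 pointwise, so the identity holds for every test function. Hence v is the weak derivative of u.


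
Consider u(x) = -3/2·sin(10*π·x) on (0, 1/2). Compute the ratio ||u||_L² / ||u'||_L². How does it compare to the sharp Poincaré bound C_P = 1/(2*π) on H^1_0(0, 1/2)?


||u||_L² / ||u'||_L² = 1/(10*π) < C_P = 1/(2*π).

u(x) = -3/2·sin(10*π·x), so u'(x) = -15*π*cos(10*π*x).
Writing u(x) = A·sin(kπx/L) with A = -3/2 and k = 5, use ∫_0^L sin²(kπx/L) dx = L/2 and ∫_0^L cos²(kπx/L) dx = L/2.
u² = 9/4·sin²(10*π·x) and (u')² = 225*π^2·cos²(10*π·x), and each of sin², cos² integrates to L/2 = 1/4 over (0, 1/2).
∫_0^1/2 u² dx = 9/16, so ||u||_L² = 3/4.
∫_0^1/2 (u')² dx = 225*π^2/4, so ||u'||_L² = 15*π/2.
Ratio ||u||_L² / ||u'||_L² = 1/(10*π).
Sharp Poincaré constant on H^1_0(0, 1/2) is C_P = L/π = 1/(2*π), achieved by sin(2*π·x).
This is the k = 5 harmonic; the ratio L/(kπ) is strictly less than C_P = L/π, consistent with the sharp inequality ||u||_L² ≤ C_P ||u'||_L².


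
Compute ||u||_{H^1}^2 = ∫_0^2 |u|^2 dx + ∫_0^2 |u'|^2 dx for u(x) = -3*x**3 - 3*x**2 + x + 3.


||u||_{H^1}^2 = 130288/105

The H^1 norm (squared) on an interval (0, L) is
  ||u||_{H^1}^2 = ∫_0^L u(x)^2 dx + ∫_0^L u'(x)^2 dx.
Compute u'(x) = -9*x**2 - 6*x + 1.
Then u(x)^2 = 9*x**6 + 18*x**5 + 3*x**4 - 24*x**3 - 17*x**2 + 6*x + 9 and u'(x)^2 = 81*x**4 + 108*x**3 + 18*x**2 - 12*x + 1.
Integrate each monomial from 0 to 2 using ∫_0^2 c·x^n dx = c·2^(n+1)/(n+1):
  ∫_0^2 u(x)^2 dx = ∫_0^2 (9*x^6 + 18*x^5 + 3*x^4 - 24*x^3 - 17*x^2 + 6*x + 9) dx. Term by term:
    ∫_0^2 9*x^6 dx = 1152/7;  ∫_0^2 18*x^5 dx = 192;  ∫_0^2 3*x^4 dx = 96/5;
    ∫_0^2 -24*x^3 dx = -96;  ∫_0^2 -17*x^2 dx = -136/3;  ∫_0^2 6*x dx = 12;
    ∫_0^2 9 dx = 18.
  Sum: 1152/7 + 192 + 96/5 − 96 − 136/3 + 12 + 18 = 27766/105.
  ∫_0^2 u'(x)^2 dx = ∫_0^2 (81*x^4 + 108*x^3 + 18*x^2 - 12*x + 1) dx. Term by term:
    ∫_0^2 81*x^4 dx = 2592/5;  ∫_0^2 108*x^3 dx = 432;  ∫_0^2 18*x^2 dx = 48;
    ∫_0^2 -12*x dx = -24;  ∫_0^2 1 dx = 2.
  Sum: 2592/5 + 432 + 48 − 24 + 2 = 4882/5.
Adding: ||u||_{H^1}^2 = 27766/105 + 4882/5 = 130288/105.


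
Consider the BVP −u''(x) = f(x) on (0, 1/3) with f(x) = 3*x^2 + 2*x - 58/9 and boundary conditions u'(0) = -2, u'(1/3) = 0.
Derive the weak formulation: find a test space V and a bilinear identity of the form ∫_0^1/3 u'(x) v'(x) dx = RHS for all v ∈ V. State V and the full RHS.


V = H^1(0, 1/3) (v unrestricted at boundary; u is determined up to an additive constant); weak form: ∫_0^1/3 u'v' dx = ∫_0^1/3 (3*x^2 + 2*x - 58/9) v dx + 2·v(0) for all v ∈ V.

Multiply both sides by a test function v and integrate from 0 to 1/3:
  ∫_0^1/3 −u''(x) v(x) dx = ∫_0^1/3 f(x) v(x) dx.
Integrate the LHS by parts once:
  ∫_0^1/3 −u'' v dx = −[u'(x) v(x)]_0^1/3 + ∫_0^1/3 u'(x) v'(x) dx.
Thus ∫_0^1/3 u'(x) v'(x) dx = ∫_0^1/3 f(x) v(x) dx + [u'(x) v(x)]_0^1/3.
Choose V so that boundary terms are either known or forced to vanish.
u has inhomogeneous Neumann u'(0) = -2, u'(1/3) = 0. [u' v]_0^1/3 = (0)·v(1/3) − (-2)·v(0) = 2·v(0). Take V = H^1(0, 1/3); boundary term becomes part of RHS.
Weak formulation: find u (satisfying any essential BC) such that ∫_0^1/3 u'(x) v'(x) dx = ∫_0^1/3 f v dx + 2·v(0) for all v ∈ V (Neumann data are natural BCs: they enter the RHS as boundary terms).
Substituting f(x) = 3*x^2 + 2*x - 58/9, the right-hand side is ∫_0^1/3 (3*x^2 + 2*x - 58/9) v dx + 2·v(0).
Compatibility check (pure Neumann): taking v ≡ 1 ∈ V gives 0 = ∫_0^1/3 f dx + (0) − (-2), i.e. ∫_0^1/3 f dx must equal u'(0) − u'(1/3) = -2. Indeed ∫_0^1/3 (3*x^2 + 2*x - 58/9) dx = -2, so the data are compatible. The solution is then unique only up to an additive constant (fix it e.g. by requiring ∫_0^1/3 u dx = 0).


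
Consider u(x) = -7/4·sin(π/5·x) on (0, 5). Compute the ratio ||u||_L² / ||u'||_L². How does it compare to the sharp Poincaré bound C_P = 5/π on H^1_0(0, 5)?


||u||_L² / ||u'||_L² = 5/π = C_P.

u(x) = -7/4·sin(π/5·x), so u'(x) = -7*π*cos(π*x/5)/20.
Writing u(x) = A·sin(kπx/L) with A = -7/4 and k = 1, use ∫_0^L sin²(kπx/L) dx = L/2 and ∫_0^L cos²(kπx/L) dx = L/2.
u² = 49/16·sin²(π/5·x) and (u')² = 49*π^2/400·cos²(π/5·x), and each of sin², cos² integrates to L/2 = 5/2 over (0, 5).
∫_0^5 u² dx = 245/32, so ||u||_L² = 7*sqrt(10)/8.
∫_0^5 (u')² dx = 49*π^2/160, so ||u'||_L² = 7*sqrt(10)*π/40.
Ratio ||u||_L² / ||u'||_L² = 5/π.
Sharp Poincaré constant on H^1_0(0, 5) is C_P = L/π = 5/π, achieved by sin(π/5·x).
This is the k = 1 eigenfunction (up to amplitude), so the ratio equals the sharp Poincaré constant exactly.


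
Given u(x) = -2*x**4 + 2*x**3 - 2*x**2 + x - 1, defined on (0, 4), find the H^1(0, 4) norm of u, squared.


||u||_{H^1}^2 = 54838184/315

The H^1 norm (squared) on an interval (0, L) is
  ||u||_{H^1}^2 = ∫_0^L u(x)^2 dx + ∫_0^L u'(x)^2 dx.
Compute u'(x) = -8*x**3 + 6*x**2 - 4*x + 1.
Then u(x)^2 = 4*x**8 - 8*x**7 + 12*x**6 - 12*x**5 + 12*x**4 - 8*x**3 + 5*x**2 - 2*x + 1 and u'(x)^2 = 64*x**6 - 96*x**5 + 100*x**4 - 64*x**3 + 28*x**2 - 8*x + 1.
Integrate each monomial from 0 to 4 using ∫_0^4 c·x^n dx = c·4^(n+1)/(n+1):
  ∫_0^4 u(x)^2 dx = ∫_0^4 (4*x^8 - 8*x^7 + 12*x^6 - 12*x^5 + 12*x^4 - 8*x^3 + 5*x^2 - 2*x + 1) dx. Term by term:
    ∫_0^4 4*x^8 dx = 1048576/9;  ∫_0^4 -8*x^7 dx = -65536;  ∫_0^4 12*x^6 dx = 196608/7;
    ∫_0^4 -12*x^5 dx = -8192;  ∫_0^4 12*x^4 dx = 12288/5;  ∫_0^4 -8*x^3 dx = -512;
    ∫_0^4 5*x^2 dx = 320/3;  ∫_0^4 -2*x dx = -16;  ∫_0^4 1 dx = 4.
  Sum: 1048576/9 − 65536 + 196608/7 − 8192 + 12288/5 − 512 + 320/3 − 16 + 4 = 22965884/315.
  ∫_0^4 u'(x)^2 dx = ∫_0^4 (64*x^6 - 96*x^5 + 100*x^4 - 64*x^3 + 28*x^2 - 8*x + 1) dx. Term by term:
    ∫_0^4 64*x^6 dx = 1048576/7;  ∫_0^4 -96*x^5 dx = -65536;  ∫_0^4 100*x^4 dx = 20480;
    ∫_0^4 -64*x^3 dx = -4096;  ∫_0^4 28*x^2 dx = 1792/3;  ∫_0^4 -8*x dx = -64;
    ∫_0^4 1 dx = 4.
  Sum: 1048576/7 − 65536 + 20480 − 4096 + 1792/3 − 64 + 4 = 2124820/21.
Adding: ||u||_{H^1}^2 = 22965884/315 + 2124820/21 = 54838184/315.


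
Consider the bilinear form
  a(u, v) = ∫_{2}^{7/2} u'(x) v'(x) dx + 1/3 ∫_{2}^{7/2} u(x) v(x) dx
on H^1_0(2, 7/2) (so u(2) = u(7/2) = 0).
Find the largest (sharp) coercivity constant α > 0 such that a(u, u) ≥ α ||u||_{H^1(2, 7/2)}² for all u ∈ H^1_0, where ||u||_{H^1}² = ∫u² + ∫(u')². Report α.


α = (3 + 4*π^2)/(9 + 4*π^2)

Coercivity of a(·,·) on H^1_0(2, 7/2) means a(u, u) ≥ α ||u||_{H^1}² for every u ∈ H^1_0.
The interval has length L = 3/2, and Poincaré/coercivity depend only on L. Here a(u, u) = ∫(u')² + (1/3)·∫u².
Here 0 < c = 1/3 < 1. The condition a(u,u) ≥ α||u||_{H^1}² reads (1−α)∫(u')² ≥ (α−c)∫u². Any admissible α is ≤ 1 (rapidly oscillating u have ∫u²/∫(u')² → 0), and α = 1 would force 0 ≥ (1−c)∫u², impossible since c < 1; so 1−α > 0. By the sharp Poincaré inequality on H^1_0 of an interval of length L, ∫(u')² ≥ (π/L)²∫u² with equality for the first sine mode sin(π(x−x₀)/L) (x₀ the left endpoint), so the inequality holds for all u iff (1−α)(π/L)² ≥ α − c, i.e. α ≤ ((π/L)² + c)/((π/L)² + 1) = (1 + c(L/π)²)/(1 + (L/π)²). With (π/L)² = 4*π^2/9 and c = 1/3, the largest admissible constant is α = ((π/L)² + c)/((π/L)² + 1).
Simplifying, α = (3 + 4*π^2)/(9 + 4*π^2).
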